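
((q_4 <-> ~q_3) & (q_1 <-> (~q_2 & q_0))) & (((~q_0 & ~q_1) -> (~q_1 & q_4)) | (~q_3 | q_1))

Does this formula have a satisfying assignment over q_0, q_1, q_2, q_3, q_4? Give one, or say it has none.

q_0 = True, q_1 = False, q_2 = True, q_3 = True, q_4 = False

  (q_4 <-> ~q_3) & (q_1 <-> (~q_2 & q_0)) = True
    q_4 <-> ~q_3 = True
      ~q_3 = False
    q_1 <-> (~q_2 & q_0) = True
      ~q_2 & q_0 = False
        ~q_2 = False
  ((~q_0 & ~q_1) -> (~q_1 & q_4)) | (~q_3 | q_1) = True
    (~q_0 & ~q_1) -> (~q_1 & q_4) = True
      ~q_0 & ~q_1 = False
        ~q_0 = False
        ~q_1 = True
      ~q_1 & q_4 = False
        ~q_1 = True
    ~q_3 | q_1 = False
      ~q_3 = False
Both conjuncts True, so the formula holds.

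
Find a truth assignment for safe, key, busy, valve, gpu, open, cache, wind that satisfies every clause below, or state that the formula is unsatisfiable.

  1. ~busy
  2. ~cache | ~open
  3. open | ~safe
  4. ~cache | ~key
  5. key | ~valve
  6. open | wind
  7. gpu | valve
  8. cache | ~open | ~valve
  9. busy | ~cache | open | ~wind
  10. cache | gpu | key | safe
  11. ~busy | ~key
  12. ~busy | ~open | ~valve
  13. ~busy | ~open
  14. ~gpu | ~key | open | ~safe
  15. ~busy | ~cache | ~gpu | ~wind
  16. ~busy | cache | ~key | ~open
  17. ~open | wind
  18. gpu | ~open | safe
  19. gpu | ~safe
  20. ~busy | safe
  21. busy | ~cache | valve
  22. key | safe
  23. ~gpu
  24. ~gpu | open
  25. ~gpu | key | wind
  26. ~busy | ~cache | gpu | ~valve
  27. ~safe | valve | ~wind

Unit clause (~busy) forces busy = False.
Unit clause (~gpu) forces gpu = False.
In (gpu | valve) only valve is left, so valve = True.
In (gpu | ~safe) only ~safe is left, so safe = False.
In (key | safe) only key is left, so key = True.
In (~cache | ~key) only ~cache is left, so cache = False.
In (cache | ~open | ~valve) only ~open is left, so open = False.
In (open | wind) only wind is left, so wind = True.
All clauses satisfied.

safe = False; key = True; busy = False; valve = True; gpu = False; open = False; cache = False; wind = True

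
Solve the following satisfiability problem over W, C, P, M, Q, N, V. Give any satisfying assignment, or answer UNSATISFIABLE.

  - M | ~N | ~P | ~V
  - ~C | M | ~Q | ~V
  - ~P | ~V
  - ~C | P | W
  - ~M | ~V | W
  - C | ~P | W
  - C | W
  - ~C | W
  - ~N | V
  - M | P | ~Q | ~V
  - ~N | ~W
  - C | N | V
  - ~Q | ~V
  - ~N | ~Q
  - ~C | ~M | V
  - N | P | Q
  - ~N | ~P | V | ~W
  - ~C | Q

W = True, C = True, P = True, M = False, Q = True, N = False, V = False

Try W = False:
  (C | W) forces C = True.
  clause (~C | W) is falsified — backtrack.
So W = True.
  then (~N | ~W) forces N = False.
Try C = False:
  (C | N | V) forces V = True.
  (~P | ~V) forces P = False.
  (~Q | ~V) forces Q = False.
  clause (N | P | Q) is falsified — backtrack.
So C = True.
  then (~C | Q) forces Q = True.
  then (~Q | ~V) forces V = False.
  then (~C | ~M | V) forces M = False.
Set P = True.
All clauses satisfied.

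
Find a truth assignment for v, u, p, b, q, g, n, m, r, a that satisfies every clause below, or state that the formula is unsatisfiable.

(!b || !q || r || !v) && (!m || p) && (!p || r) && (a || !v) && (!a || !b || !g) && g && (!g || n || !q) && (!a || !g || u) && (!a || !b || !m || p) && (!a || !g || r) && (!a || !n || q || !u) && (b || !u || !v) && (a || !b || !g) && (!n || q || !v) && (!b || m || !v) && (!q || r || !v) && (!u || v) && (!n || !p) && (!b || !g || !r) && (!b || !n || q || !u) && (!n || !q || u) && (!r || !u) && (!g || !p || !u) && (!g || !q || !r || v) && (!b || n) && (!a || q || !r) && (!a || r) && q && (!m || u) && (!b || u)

Unsatisfiable

Case q = True:
  (g) forces g = True.
  (!g || n || !q) forces n = True.
  (!n || !p) forces p = False.
  (!m || p) forces m = False.
  (!n || !q || u) forces u = True.
  (!u || v) forces v = True.
  (a || !v) forces a = True.
  (!a || !b || !g) forces b = False.
  Clause (b || !u || !v) is falsified — contradiction.
Case q = False:
  Clause (q) is falsified — contradiction.
Both cases fail, so the formula is unsatisfiable.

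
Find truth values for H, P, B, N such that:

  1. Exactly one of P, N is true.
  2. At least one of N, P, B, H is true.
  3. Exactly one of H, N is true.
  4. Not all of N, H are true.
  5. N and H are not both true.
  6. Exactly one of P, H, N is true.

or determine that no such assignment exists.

H = False, P = False, B = False, N = True

  (1) {P, N}: 1 true — exactly one ✓
  (2) {N, P, B, H}: 1 true — at least one ✓
  (3) {H, N}: 1 true — exactly one ✓
  (4) {N, H}: 1/2 true — not all ✓
  (5) N=T, H=F — not both ✓
  (6) {P, H, N}: 1 true — exactly one ✓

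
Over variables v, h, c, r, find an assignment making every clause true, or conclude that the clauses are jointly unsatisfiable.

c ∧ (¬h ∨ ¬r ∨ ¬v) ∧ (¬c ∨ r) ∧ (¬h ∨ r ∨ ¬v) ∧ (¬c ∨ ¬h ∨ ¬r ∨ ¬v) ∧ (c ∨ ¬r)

Unit clause (c) forces c = True.
In (¬c ∨ r) only r is left, so r = True.
Set v = False.
Set h = True.
Check each clause:
  (c): c holds.
  (¬h ∨ ¬r ∨ ¬v): ¬v holds.
  (¬c ∨ r): r holds.
  (¬h ∨ r ∨ ¬v): r holds.
  (¬c ∨ ¬h ∨ ¬r ∨ ¬v): ¬v holds.
  (c ∨ ¬r): c holds.
All clauses satisfied.

v = False, h = True, c = True, r = True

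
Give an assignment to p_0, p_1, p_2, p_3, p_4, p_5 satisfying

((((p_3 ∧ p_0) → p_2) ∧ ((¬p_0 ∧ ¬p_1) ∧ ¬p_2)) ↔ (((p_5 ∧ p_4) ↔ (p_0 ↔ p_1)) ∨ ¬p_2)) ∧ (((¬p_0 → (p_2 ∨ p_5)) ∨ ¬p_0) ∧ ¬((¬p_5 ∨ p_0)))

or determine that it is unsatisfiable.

p_0=F; p_1=F; p_2=T; p_3=T; p_4=F; p_5=T

  (((p_3 ∧ p_0) → p_2) ∧ ((¬p_0 ∧ ¬p_1) ∧ ¬p_2)) ↔ (((p_5 ∧ p_4) ↔ (p_0 ↔ p_1)) ∨ ¬p_2) = True
    ((p_3 ∧ p_0) → p_2) ∧ ((¬p_0 ∧ ¬p_1) ∧ ¬p_2) = False
      (p_3 ∧ p_0) → p_2 = True
        p_3 ∧ p_0 = False
      (¬p_0 ∧ ¬p_1) ∧ ¬p_2 = False
        ¬p_0 ∧ ¬p_1 = True
          ¬p_0 = True
          ¬p_1 = True
        ¬p_2 = False
    ((p_5 ∧ p_4) ↔ (p_0 ↔ p_1)) ∨ ¬p_2 = False
      (p_5 ∧ p_4) ↔ (p_0 ↔ p_1) = False
        p_5 ∧ p_4 = False
        p_0 ↔ p_1 = True
      ¬p_2 = False
  ((¬p_0 → (p_2 ∨ p_5)) ∨ ¬p_0) ∧ ¬((¬p_5 ∨ p_0)) = True
    (¬p_0 → (p_2 ∨ p_5)) ∨ ¬p_0 = True
      ¬p_0 → (p_2 ∨ p_5) = True
        ¬p_0 = True
        p_2 ∨ p_5 = True
      ¬p_0 = True
    ¬((¬p_5 ∨ p_0)) = True
      ¬p_5 ∨ p_0 = False
        ¬p_5 = False
Both conjuncts True, so the formula holds.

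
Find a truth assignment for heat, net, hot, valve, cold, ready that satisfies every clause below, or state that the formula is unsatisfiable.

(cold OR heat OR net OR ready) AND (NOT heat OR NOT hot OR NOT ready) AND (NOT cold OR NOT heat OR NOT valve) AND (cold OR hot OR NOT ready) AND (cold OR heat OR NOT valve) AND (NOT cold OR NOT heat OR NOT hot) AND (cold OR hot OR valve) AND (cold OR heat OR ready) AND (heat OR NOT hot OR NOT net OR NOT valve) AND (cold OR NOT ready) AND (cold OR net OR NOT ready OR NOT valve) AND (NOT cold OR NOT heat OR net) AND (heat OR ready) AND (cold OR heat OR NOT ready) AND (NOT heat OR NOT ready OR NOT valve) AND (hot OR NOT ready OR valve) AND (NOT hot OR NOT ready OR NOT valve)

heat = False, net = False, hot = False, valve = True, cold = True, ready = True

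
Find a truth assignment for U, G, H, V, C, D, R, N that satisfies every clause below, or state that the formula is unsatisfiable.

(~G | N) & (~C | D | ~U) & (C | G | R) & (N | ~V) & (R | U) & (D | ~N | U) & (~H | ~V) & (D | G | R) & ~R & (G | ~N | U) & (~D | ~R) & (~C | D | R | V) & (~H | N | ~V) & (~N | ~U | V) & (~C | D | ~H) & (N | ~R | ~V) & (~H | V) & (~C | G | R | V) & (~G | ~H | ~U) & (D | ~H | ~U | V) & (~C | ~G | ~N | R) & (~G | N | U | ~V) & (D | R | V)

Unit clause (~R) forces R = False.
In (R | U) only U is left, so U = True.
Set G = True.
  then (~G | N) forces N = True.
  then (~N | ~U | V) forces V = True.
  then (~G | ~H | ~U) forces H = False.
  then (~C | ~G | ~N | R) forces C = False.
Set D = False.
All clauses satisfied.

U=T, G=T, H=F, V=T, C=F, D=F, R=F, N=T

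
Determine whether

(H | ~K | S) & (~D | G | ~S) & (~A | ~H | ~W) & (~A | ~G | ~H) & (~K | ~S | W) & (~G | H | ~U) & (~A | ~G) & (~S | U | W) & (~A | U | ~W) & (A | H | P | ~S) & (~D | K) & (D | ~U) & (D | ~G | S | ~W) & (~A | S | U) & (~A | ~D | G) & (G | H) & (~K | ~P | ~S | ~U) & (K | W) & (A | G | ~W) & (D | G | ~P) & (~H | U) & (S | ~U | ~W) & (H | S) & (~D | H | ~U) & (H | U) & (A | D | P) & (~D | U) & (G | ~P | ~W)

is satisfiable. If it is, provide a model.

P=F, S=T, K=T, G=T, A=F, D=T, W=T, U=T, H=T

Set P = False.
Set S = True.
Set K = True.
  then (~K | ~S | W) forces W = True.
Set G = True.
  then (~A | ~G) forces A = False.
  then (A | H | P | ~S) forces H = True.
  then (~H | U) forces U = True.
  then (A | D | P) forces D = True.
All clauses satisfied.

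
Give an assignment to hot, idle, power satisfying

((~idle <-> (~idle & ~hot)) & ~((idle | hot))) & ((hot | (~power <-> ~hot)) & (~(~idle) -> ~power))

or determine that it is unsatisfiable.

hot = False, idle = False, power = False

  (~idle <-> (~idle & ~hot)) & ~((idle | hot)) = True
    ~idle <-> (~idle & ~hot) = True
      ~idle = True
      ~idle & ~hot = True
        ~idle = True
        ~hot = True
    ~((idle | hot)) = True
      idle | hot = False
  (hot | (~power <-> ~hot)) & (~(~idle) -> ~power) = True
    hot | (~power <-> ~hot) = True
      ~power <-> ~hot = True
        ~power = True
        ~hot = True
    ~(~idle) -> ~power = True
      ~(~idle) = False
        ~idle = True
      ~power = True
Both conjuncts True, so the formula holds.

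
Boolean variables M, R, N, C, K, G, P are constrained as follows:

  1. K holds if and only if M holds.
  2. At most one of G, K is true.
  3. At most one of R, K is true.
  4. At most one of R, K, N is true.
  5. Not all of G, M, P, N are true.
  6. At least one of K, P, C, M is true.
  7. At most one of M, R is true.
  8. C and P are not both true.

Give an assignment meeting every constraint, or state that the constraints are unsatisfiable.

M=T, R=F, N=F, C=F, K=T, G=F, P=F

  (1) K=T, M=T — same ✓
  (2) {G, K}: 1 true — at most one ✓
  (3) {R, K}: 1 true — at most one ✓
  (4) {R, K, N}: 1 true — at most one ✓
  (5) {G, M, P, N}: 1/4 true — not all ✓
  (6) {K, P, C, M}: 2 true — at least one ✓
  (7) {M, R}: 1 true — at most one ✓
  (8) C=F, P=F — not both ✓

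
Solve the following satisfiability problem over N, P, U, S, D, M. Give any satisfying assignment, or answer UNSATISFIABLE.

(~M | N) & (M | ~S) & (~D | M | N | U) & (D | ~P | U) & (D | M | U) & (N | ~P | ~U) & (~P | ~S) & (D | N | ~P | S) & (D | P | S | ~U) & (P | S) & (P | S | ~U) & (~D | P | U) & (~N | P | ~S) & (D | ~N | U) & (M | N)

N=T, P=T, U=T, S=F, D=T, M=T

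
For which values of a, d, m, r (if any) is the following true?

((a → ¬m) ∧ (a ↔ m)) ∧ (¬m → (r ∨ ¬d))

a = False, d = False, m = False, r = True

  (a → ¬m) ∧ (a ↔ m) = True
    a → ¬m = True
      ¬m = True
    a ↔ m = True
  ¬m → (r ∨ ¬d) = True
    ¬m = True
    r ∨ ¬d = True
      ¬d = True
Both conjuncts True, so the formula holds.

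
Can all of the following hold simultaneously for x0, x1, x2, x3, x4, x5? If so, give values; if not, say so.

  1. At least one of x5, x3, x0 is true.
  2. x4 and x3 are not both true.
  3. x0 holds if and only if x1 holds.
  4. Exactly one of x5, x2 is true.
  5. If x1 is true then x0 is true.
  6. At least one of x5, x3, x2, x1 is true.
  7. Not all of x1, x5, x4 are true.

x0=F, x1=F, x2=T, x3=T, x4=F, x5=F

  (1) {x5, x3, x0}: 1 true — at least one ✓
  (2) x4=F, x3=T — not both ✓
  (3) x0=F, x1=F — same ✓
  (4) {x5, x2}: 1 true — exactly one ✓
  (5) x1=F ⇒ x0: vacuous ✓
  (6) {x5, x3, x2, x1}: 2 true — at least one ✓
  (7) {x1, x5, x4}: 0/3 true — not all ✓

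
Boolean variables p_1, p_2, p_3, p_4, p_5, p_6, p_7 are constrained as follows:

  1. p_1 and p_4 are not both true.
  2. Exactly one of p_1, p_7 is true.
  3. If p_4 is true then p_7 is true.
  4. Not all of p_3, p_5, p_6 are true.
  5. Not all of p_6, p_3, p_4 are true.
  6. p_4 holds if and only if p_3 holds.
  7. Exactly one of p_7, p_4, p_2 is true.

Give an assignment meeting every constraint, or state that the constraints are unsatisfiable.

p_1=F; p_2=F; p_3=F; p_4=F; p_5=F; p_6=T; p_7=T

  (1) p_1=F, p_4=F — not both ✓
  (2) {p_1, p_7}: 1 true — exactly one ✓
  (3) p_4=F ⇒ p_7: vacuous ✓
  (4) {p_3, p_5, p_6}: 1/3 true — not all ✓
  (5) {p_6, p_3, p_4}: 1/3 true — not all ✓
  (6) p_4=F, p_3=F — same ✓
  (7) {p_7, p_4, p_2}: 1 true — exactly one ✓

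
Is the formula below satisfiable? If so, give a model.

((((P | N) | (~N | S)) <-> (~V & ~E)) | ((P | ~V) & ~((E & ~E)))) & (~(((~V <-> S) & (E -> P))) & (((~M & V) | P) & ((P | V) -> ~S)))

N = False, P = True, S = False, M = True, E = True, V = False

  (((P | N) | (~N | S)) <-> (~V & ~E)) | ((P | ~V) & ~((E & ~E))) = True
    ((P | N) | (~N | S)) <-> (~V & ~E) = False
      (P | N) | (~N | S) = True
        P | N = True
        ~N | S = True
          ~N = True
      ~V & ~E = False
        ~V = True
        ~E = False
    (P | ~V) & ~((E & ~E)) = True
      P | ~V = True
        ~V = True
      ~((E & ~E)) = True
        E & ~E = False
          ~E = False
  ~(((~V <-> S) & (E -> P))) & (((~M & V) | P) & ((P | V) -> ~S)) = True
    ~(((~V <-> S) & (E -> P))) = True
      (~V <-> S) & (E -> P) = False
        ~V <-> S = False
          ~V = True
        E -> P = True
    ((~M & V) | P) & ((P | V) -> ~S) = True
      (~M & V) | P = True
        ~M & V = False
          ~M = False
      (P | V) -> ~S = True
        P | V = True
        ~S = True
Both conjuncts True, so the formula holds.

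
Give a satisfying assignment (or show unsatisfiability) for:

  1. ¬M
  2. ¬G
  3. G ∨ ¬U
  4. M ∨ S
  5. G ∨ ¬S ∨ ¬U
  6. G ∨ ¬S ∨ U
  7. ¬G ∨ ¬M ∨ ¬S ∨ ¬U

Unsatisfiable

Case M = True:
  Clause (¬M) is falsified — contradiction.
Case M = False:
  (¬G) forces G = False.
  (G ∨ ¬U) forces U = False.
  (M ∨ S) forces S = True.
  Clause (G ∨ ¬S ∨ U) is falsified — contradiction.
Both cases fail, so the formula is unsatisfiable.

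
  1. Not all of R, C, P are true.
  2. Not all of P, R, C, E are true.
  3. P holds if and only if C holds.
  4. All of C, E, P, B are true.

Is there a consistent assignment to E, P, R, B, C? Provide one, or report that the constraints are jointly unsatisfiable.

E=T; P=T; R=F; B=T; C=T

  (1) {R, C, P}: 2/3 true — not all ✓
  (2) {P, R, C, E}: 3/4 true — not all ✓
  (3) P=T, C=T — same ✓
  (4) {C, E, P, B}: all 4 true ✓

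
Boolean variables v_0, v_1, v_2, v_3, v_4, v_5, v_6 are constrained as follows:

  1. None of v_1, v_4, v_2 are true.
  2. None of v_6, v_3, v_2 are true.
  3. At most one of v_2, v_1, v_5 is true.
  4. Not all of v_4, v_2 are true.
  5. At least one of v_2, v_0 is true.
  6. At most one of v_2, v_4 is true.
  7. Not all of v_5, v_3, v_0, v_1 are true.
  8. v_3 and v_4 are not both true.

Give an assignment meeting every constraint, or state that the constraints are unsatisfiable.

v_0 = True, v_1 = False, v_2 = False, v_3 = False, v_4 = False, v_5 = True, v_6 = False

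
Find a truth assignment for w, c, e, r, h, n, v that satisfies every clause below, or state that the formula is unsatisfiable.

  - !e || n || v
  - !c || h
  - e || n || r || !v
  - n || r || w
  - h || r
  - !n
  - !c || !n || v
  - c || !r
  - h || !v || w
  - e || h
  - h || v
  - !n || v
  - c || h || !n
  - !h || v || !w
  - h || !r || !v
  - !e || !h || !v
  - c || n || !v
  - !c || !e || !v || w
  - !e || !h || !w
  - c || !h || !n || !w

w: False; c: True; e: False; r: True; h: True; n: False; v: True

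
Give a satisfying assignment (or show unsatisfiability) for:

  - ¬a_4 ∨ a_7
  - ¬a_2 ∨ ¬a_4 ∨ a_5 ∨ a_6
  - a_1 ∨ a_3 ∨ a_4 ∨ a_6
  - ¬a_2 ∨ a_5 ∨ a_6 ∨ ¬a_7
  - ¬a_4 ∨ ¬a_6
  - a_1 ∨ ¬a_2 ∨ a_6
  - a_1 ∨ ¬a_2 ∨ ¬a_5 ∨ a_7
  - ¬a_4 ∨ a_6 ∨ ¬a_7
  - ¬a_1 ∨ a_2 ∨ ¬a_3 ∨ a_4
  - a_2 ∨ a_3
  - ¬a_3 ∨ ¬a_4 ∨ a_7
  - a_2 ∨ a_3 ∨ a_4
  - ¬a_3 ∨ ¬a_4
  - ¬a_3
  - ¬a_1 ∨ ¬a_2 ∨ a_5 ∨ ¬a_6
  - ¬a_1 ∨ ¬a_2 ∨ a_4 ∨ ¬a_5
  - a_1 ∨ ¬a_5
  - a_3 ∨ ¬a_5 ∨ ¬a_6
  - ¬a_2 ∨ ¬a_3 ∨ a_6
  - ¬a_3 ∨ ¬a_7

Unit clause (¬a_3) forces a_3 = False.
In (a_2 ∨ a_3) only a_2 is left, so a_2 = True.
Set a_1 = True.
Try a_4 = True:
  (¬a_4 ∨ a_7) forces a_7 = True.
  (¬a_4 ∨ ¬a_6) forces a_6 = False.
  clause (¬a_4 ∨ a_6 ∨ ¬a_7) is falsified — backtrack.
So a_4 = False.
  then (¬a_1 ∨ ¬a_2 ∨ a_4 ∨ ¬a_5) forces a_5 = False.
  then (¬a_1 ∨ ¬a_2 ∨ a_5 ∨ ¬a_6) forces a_6 = False.
  then (¬a_2 ∨ a_5 ∨ a_6 ∨ ¬a_7) forces a_7 = False.
All clauses satisfied.

a_1: True, a_2: True, a_3: False, a_4: False, a_5: False, a_6: False, a_7: False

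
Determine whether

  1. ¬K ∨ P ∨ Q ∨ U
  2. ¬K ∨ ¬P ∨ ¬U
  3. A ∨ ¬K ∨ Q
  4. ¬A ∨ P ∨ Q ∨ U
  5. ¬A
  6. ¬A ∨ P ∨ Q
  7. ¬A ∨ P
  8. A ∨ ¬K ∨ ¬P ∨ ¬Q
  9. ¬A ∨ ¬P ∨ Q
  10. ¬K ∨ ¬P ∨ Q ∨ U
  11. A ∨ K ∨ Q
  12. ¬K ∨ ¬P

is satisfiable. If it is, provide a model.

Unit clause (¬A) forces A = False.
Set K = False.
  then (A ∨ K ∨ Q) forces Q = True.
Set U = True.
Set P = True.
All clauses satisfied.

K = False, U = True, A = False, Q = True, P = True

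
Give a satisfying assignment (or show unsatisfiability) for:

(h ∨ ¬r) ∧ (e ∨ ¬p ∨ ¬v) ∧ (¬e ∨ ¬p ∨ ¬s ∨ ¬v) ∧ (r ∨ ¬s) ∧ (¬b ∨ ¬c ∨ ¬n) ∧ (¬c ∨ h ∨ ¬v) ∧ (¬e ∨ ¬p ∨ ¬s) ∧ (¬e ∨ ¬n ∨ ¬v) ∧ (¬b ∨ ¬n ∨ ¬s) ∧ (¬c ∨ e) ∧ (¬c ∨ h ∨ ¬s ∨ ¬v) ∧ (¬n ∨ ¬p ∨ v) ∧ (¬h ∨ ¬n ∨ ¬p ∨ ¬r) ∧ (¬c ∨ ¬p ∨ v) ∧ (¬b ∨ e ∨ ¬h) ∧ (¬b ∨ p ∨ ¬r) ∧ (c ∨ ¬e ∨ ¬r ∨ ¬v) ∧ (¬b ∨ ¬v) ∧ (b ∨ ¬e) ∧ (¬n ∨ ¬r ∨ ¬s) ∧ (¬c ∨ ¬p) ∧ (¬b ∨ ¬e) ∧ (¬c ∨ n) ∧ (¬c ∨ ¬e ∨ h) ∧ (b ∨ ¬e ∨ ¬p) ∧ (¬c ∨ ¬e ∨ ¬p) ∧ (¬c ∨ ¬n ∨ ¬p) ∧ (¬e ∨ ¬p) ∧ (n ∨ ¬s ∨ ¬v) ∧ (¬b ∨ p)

v = True, n = False, s = False, e = False, r = True, b = False, c = False, h = True, p = False

Set v = True.
  then (¬b ∨ ¬v) forces b = False.
  then (b ∨ ¬e) forces e = False.
  then (e ∨ ¬p ∨ ¬v) forces p = False.
  then (¬c ∨ e) forces c = False.
Set n = False.
  then (n ∨ ¬s ∨ ¬v) forces s = False.
Set r = True.
  then (h ∨ ¬r) forces h = True.
All clauses satisfied.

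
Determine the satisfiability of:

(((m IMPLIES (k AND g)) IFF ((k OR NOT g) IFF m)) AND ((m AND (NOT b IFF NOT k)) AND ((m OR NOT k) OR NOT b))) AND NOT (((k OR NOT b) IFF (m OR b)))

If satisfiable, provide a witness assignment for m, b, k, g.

Unsatisfiable

Case m = True: the formula simplifies to (((k AND g) IFF (k OR NOT g)) AND (NOT b IFF NOT k)) AND NOT ((k OR NOT b)).
  k = True: the conjunct NOT ((k OR NOT b)) becomes NOT ((True OR NOT b)) = False.
  k = False: simplifies to (g AND NOT b) AND NOT (NOT b).
    b = True: the conjunct NOT b is False.
    b = False: the conjunct NOT (NOT b) becomes NOT (NOT False) = False.
Case m = False: the conjunct m is False.
Both cases fail — unsatisfiable.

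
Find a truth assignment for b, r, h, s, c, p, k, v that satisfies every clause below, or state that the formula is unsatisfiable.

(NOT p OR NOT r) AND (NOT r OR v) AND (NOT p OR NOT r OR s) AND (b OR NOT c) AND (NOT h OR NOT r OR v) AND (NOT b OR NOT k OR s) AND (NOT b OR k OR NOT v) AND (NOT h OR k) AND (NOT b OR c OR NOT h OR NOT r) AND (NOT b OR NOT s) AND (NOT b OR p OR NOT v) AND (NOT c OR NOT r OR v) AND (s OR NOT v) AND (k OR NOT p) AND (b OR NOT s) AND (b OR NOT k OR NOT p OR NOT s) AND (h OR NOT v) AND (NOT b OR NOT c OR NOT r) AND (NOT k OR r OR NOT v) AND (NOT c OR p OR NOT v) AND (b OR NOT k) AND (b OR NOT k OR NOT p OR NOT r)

b: True, r: False, h: False, s: False, c: True, p: False, k: False, v: False

Set b = True.
  then (NOT b OR NOT s) forces s = False.
  then (s OR NOT v) forces v = False.
  then (NOT r OR v) forces r = False.
  then (NOT b OR NOT k OR s) forces k = False.
  then (NOT h OR k) forces h = False.
  then (k OR NOT p) forces p = False.
Set c = True.
All clauses satisfied.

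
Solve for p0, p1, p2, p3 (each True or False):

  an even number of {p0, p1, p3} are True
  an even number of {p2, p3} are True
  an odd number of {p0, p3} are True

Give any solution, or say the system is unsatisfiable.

p0: False, p1: True, p2: True, p3: True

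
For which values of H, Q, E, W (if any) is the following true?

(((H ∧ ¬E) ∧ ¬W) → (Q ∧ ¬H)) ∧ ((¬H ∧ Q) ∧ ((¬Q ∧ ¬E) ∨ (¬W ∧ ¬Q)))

Case Q = True: the conjunct (¬Q ∧ ¬E) ∨ (¬W ∧ ¬Q) becomes (False ∧ ¬E) ∨ (¬W ∧ False) = False.
Case Q = False: the conjunct Q is False.
Both cases fail — unsatisfiable.

No satisfying assignment exists.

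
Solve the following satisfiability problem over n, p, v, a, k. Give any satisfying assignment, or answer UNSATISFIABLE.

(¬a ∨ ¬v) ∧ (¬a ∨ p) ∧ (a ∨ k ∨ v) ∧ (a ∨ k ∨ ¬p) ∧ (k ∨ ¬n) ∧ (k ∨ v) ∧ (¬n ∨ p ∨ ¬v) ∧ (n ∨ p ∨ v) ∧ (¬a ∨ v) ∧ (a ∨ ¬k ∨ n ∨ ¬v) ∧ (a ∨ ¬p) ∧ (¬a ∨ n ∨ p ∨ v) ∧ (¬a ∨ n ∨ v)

n=T, p=F, v=F, a=F, k=T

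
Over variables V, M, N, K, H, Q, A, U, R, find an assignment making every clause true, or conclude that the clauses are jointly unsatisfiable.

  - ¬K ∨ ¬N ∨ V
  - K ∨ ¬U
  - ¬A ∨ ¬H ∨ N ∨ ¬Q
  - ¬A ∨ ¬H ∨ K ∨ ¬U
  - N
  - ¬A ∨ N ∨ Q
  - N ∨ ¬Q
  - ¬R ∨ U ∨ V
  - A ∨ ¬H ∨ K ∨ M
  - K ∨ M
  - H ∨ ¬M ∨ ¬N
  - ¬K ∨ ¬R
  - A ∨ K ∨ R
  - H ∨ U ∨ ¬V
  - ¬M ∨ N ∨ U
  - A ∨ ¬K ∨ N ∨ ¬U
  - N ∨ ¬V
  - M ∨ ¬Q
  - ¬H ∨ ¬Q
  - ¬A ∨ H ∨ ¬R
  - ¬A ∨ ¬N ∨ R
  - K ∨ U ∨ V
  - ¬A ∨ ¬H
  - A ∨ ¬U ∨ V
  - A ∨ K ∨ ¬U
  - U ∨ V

Unit clause (N) forces N = True.
Try V = False:
  (¬K ∨ ¬N ∨ V) forces K = False.
  (K ∨ ¬U) forces U = False.
  clause (K ∨ U ∨ V) is falsified — backtrack.
So V = True.
Set M = True.
  then (H ∨ ¬M ∨ ¬N) forces H = True.
  then (¬H ∨ ¬Q) forces Q = False.
  then (¬A ∨ ¬H) forces A = False.
Set K = True.
  then (¬K ∨ ¬R) forces R = False.
Set U = True.
All clauses satisfied.

V = True, M = True, N = True, K = True, H = True, Q = False, A = False, U = True, R = False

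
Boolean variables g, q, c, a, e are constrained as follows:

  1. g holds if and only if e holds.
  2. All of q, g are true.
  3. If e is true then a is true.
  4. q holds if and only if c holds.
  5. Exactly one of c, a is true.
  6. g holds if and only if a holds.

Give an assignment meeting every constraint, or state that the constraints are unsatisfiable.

Case g = True:
  (1) with g=T forces e = True.
  (2) forces q = True.
  (3) with e=T forces a = True.
  (4) with q=T forces c = True.
  Constraint (5) is violated (c=T, a=T) — contradiction.
Case g = False:
  Constraint (2) is violated (g=F) — contradiction.
Both cases fail — unsatisfiable.

The formula is unsatisfiable.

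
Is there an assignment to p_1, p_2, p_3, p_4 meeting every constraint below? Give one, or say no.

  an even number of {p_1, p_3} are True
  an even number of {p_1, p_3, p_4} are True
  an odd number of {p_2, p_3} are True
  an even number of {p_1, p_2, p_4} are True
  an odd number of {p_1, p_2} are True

Adding constraints 2, 3, 4 mod 2: every variable appears an even number of times on the left, so the left side is 0.
But the right sides sum to 1 (mod 2). 0 ≠ 1 — the system is inconsistent.

No satisfying assignment exists.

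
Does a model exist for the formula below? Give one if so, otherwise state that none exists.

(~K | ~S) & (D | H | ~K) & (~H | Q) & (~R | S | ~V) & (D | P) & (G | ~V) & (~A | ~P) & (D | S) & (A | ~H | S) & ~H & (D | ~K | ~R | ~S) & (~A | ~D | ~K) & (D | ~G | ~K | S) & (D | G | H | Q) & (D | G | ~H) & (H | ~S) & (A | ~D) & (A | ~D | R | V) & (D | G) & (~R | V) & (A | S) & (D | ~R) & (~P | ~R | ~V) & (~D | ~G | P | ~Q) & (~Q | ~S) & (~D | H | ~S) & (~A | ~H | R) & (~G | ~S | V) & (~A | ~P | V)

Unit clause (~H) forces H = False.
In (H | ~S) only ~S is left, so S = False.
In (A | S) only A is left, so A = True.
In (~A | ~P) only ~P is left, so P = False.
In (D | S) only D is left, so D = True.
In (~A | ~D | ~K) only ~K is left, so K = False.
Set V = False.
  then (~R | V) forces R = False.
Set Q = True.
  then (~D | ~G | P | ~Q) forces G = False.
All clauses satisfied.

V=F, Q=T, P=F, K=F, H=F, R=F, S=F, A=T, G=F, D=T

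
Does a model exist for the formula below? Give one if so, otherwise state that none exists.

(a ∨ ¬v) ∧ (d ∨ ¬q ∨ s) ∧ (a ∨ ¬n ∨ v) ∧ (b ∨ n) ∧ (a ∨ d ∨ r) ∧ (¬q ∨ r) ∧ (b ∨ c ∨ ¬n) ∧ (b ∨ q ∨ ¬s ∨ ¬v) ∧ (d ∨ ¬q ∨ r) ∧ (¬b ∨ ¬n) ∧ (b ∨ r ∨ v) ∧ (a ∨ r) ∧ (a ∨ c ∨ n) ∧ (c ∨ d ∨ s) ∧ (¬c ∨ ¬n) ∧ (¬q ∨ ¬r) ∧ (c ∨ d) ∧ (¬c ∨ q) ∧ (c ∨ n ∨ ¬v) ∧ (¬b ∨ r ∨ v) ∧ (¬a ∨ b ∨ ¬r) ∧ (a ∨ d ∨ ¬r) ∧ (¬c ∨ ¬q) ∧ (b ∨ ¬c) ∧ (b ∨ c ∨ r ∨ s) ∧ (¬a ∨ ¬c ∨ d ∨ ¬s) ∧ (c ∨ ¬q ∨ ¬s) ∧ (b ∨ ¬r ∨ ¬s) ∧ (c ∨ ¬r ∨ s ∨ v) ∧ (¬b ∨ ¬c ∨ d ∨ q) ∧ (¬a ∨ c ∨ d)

Try b = False:
  (b ∨ n) forces n = True.
  (b ∨ c ∨ ¬n) forces c = True.
  clause (¬c ∨ ¬n) is falsified — backtrack.
So b = True.
  then (¬b ∨ ¬n) forces n = False.
Set v = False.
  then (¬b ∨ r ∨ v) forces r = True.
  then (¬q ∨ ¬r) forces q = False.
  then (¬c ∨ q) forces c = False.
  then (c ∨ ¬r ∨ s ∨ v) forces s = True.
  then (a ∨ c ∨ n) forces a = True.
  then (c ∨ d) forces d = True.
All clauses satisfied.

b=T, v=F, a=T, r=T, s=T, q=F, c=F, n=F, d=T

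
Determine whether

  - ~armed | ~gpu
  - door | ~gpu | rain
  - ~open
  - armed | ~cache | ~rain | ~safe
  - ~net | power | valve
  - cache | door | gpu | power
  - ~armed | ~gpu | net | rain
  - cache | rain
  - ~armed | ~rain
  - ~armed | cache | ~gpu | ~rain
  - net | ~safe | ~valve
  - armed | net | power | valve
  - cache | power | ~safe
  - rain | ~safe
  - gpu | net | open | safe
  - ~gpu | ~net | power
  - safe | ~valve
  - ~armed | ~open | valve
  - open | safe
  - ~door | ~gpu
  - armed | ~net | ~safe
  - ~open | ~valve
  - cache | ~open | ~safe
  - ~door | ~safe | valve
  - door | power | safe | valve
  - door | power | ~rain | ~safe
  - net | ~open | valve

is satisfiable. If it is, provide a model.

armed: False, power: True, open: False, gpu: False, safe: True, rain: True, cache: False, door: False, valve: False, net: False

Unit clause (~open) forces open = False.
In (open | safe) only safe is left, so safe = True.
In (rain | ~safe) only rain is left, so rain = True.
In (~armed | ~rain) only ~armed is left, so armed = False.
In (armed | ~net | ~safe) only ~net is left, so net = False.
In (armed | ~cache | ~rain | ~safe) only ~cache is left, so cache = False.
In (net | ~safe | ~valve) only ~valve is left, so valve = False.
In (armed | net | power | valve) only power is left, so power = True.
In (~door | ~safe | valve) only ~door is left, so door = False.
Set gpu = False.
All clauses satisfied.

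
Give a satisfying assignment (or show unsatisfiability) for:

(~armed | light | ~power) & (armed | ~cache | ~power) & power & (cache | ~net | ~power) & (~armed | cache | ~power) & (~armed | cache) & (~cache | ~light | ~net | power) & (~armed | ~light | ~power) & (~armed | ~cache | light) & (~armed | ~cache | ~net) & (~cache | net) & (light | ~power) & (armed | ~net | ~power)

net: False; power: True; cache: False; armed: False; light: True

Unit clause (power) forces power = True.
In (light | ~power) only light is left, so light = True.
In (~armed | ~light | ~power) only ~armed is left, so armed = False.
In (armed | ~net | ~power) only ~net is left, so net = False.
In (armed | ~cache | ~power) only ~cache is left, so cache = False.
All clauses satisfied.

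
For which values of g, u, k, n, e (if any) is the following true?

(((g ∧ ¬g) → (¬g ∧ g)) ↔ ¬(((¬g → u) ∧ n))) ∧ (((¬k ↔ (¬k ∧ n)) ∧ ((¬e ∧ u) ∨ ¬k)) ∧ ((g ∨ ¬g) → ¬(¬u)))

g=F, u=T, k=T, n=F, e=F

  ((g ∧ ¬g) → (¬g ∧ g)) ↔ ¬(((¬g → u) ∧ n)) = True
    (g ∧ ¬g) → (¬g ∧ g) = True
      g ∧ ¬g = False
        ¬g = True
      ¬g ∧ g = False
        ¬g = True
    ¬(((¬g → u) ∧ n)) = True
      (¬g → u) ∧ n = False
        ¬g → u = True
          ¬g = True
  ((¬k ↔ (¬k ∧ n)) ∧ ((¬e ∧ u) ∨ ¬k)) ∧ ((g ∨ ¬g) → ¬(¬u)) = True
    (¬k ↔ (¬k ∧ n)) ∧ ((¬e ∧ u) ∨ ¬k) = True
      ¬k ↔ (¬k ∧ n) = True
        ¬k = False
        ¬k ∧ n = False
          ¬k = False
      (¬e ∧ u) ∨ ¬k = True
        ¬e ∧ u = True
          ¬e = True
        ¬k = False
    (g ∨ ¬g) → ¬(¬u) = True
      g ∨ ¬g = True
        ¬g = True
      ¬(¬u) = True
        ¬u = False
Both conjuncts True, so the formula holds.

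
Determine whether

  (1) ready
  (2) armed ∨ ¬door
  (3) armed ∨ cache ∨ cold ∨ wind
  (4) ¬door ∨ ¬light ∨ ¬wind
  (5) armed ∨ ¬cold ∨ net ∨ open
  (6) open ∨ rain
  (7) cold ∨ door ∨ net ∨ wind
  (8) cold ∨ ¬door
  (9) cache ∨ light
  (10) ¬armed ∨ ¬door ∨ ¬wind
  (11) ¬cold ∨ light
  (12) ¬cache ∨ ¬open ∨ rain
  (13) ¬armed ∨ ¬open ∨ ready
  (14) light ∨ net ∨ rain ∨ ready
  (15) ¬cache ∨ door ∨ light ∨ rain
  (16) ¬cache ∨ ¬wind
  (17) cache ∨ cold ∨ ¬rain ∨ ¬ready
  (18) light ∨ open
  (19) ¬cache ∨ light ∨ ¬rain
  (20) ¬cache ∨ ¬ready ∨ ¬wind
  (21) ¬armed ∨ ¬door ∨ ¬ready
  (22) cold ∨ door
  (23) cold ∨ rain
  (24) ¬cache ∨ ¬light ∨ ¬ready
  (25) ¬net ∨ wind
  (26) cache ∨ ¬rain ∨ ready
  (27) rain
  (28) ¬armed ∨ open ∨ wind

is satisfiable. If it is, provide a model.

door = False, cold = True, rain = True, net = True, open = True, ready = True, wind = True, cache = False, armed = True, light = True

Unit clause (ready) forces ready = True.
Unit clause (rain) forces rain = True.
Set door = False.
  then (cold ∨ door) forces cold = True.
  then (¬cold ∨ light) forces light = True.
  then (¬cache ∨ ¬light ∨ ¬ready) forces cache = False.
Set net = True.
  then (¬net ∨ wind) forces wind = True.
Set open = True.
Set armed = True.
All clauses satisfied.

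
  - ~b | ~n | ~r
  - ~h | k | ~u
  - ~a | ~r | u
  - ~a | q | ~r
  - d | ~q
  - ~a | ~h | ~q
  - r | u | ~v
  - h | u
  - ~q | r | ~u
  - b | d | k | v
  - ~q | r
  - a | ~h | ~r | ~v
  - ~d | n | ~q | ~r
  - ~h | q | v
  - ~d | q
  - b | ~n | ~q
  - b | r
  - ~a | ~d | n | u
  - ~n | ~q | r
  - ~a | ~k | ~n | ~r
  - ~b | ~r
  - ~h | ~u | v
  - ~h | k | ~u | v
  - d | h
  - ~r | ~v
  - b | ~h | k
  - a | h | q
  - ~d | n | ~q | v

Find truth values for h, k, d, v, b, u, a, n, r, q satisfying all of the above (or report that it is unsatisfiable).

h=T, k=T, d=F, v=T, b=T, u=T, a=T, n=F, r=F, q=F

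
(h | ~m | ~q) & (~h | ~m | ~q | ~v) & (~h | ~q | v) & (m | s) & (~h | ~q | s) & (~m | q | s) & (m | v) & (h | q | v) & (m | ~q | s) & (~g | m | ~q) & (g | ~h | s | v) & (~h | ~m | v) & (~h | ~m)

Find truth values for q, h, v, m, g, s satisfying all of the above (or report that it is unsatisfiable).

Set q = True.
Set h = True.
  then (~h | ~q | v) forces v = True.
  then (~h | ~q | s) forces s = True.
  then (~h | ~m) forces m = False.
  then (~g | m | ~q) forces g = False.
All clauses satisfied.

q = True, h = True, v = True, m = False, g = False, s = True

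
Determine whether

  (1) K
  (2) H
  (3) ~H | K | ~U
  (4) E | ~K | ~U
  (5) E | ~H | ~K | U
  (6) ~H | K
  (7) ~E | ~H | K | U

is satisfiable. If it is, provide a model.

Unit clause (K) forces K = True.
Unit clause (H) forces H = True.
Set U = False.
  then (E | ~H | ~K | U) forces E = True.
Check each clause:
  (K): K holds.
  (H): H holds.
  (~H | K | ~U): K holds.
  (E | ~K | ~U): E holds.
  (E | ~H | ~K | U): E holds.
  (~H | K): K holds.
  (~E | ~H | K | U): K holds.
All clauses satisfied.

H = True, U = False, K = True, E = True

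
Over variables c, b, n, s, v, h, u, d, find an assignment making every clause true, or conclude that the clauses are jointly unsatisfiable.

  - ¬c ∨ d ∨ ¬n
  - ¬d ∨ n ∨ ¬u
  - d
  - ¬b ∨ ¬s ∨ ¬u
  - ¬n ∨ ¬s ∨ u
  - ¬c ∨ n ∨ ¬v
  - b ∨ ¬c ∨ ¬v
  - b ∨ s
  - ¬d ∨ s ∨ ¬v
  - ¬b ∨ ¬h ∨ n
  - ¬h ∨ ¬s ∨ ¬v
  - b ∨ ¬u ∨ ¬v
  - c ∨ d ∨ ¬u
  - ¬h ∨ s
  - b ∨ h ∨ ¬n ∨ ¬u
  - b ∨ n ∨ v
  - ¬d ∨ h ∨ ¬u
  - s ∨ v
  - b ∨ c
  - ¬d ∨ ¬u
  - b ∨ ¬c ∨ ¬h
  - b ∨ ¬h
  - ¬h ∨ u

c = True, b = True, n = False, s = True, v = False, h = False, u = False, d = True

Unit clause (d) forces d = True.
In (¬d ∨ ¬u) only ¬u is left, so u = False.
In (¬h ∨ u) only ¬h is left, so h = False.
Set c = True.
Set b = True.
Try n = True:
  (¬n ∨ ¬s ∨ u) forces s = False.
  (¬d ∨ s ∨ ¬v) forces v = False.
  clause (s ∨ v) is falsified — backtrack.
So n = False.
  then (¬c ∨ n ∨ ¬v) forces v = False.
  then (s ∨ v) forces s = True.
All clauses satisfied.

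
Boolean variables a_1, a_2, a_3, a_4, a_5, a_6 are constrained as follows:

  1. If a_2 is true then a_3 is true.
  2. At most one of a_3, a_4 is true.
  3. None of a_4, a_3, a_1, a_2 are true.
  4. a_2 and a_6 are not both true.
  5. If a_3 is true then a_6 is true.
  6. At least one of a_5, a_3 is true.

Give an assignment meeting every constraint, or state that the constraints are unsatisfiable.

a_1 = False; a_2 = False; a_3 = False; a_4 = False; a_5 = True; a_6 = False

  (1) a_2=F ⇒ a_3: vacuous ✓
  (2) {a_3, a_4}: 0 true — at most one ✓
  (3) {a_4, a_3, a_1, a_2}: 0 true — none ✓
  (4) a_2=F, a_6=F — not both ✓
  (5) a_3=F ⇒ a_6: vacuous ✓
  (6) {a_5, a_3}: 1 true — at least one ✓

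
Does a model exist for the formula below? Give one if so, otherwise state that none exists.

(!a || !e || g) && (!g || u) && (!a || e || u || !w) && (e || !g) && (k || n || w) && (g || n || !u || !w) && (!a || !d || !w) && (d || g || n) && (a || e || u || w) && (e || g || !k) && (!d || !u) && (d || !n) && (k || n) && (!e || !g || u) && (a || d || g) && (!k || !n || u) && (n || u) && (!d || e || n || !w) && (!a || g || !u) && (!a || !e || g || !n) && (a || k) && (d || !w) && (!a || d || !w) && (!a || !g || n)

e: False, d: True, a: True, w: False, g: False, u: False, n: True, k: False

Set e = False.
  then (e || !g) forces g = False.
  then (e || g || !k) forces k = False.
  then (k || n) forces n = True.
  then (a || k) forces a = True.
  then (d || !n) forces d = True.
  then (!a || g || !u) forces u = False.
  then (!a || e || u || !w) forces w = False.
All clauses satisfied.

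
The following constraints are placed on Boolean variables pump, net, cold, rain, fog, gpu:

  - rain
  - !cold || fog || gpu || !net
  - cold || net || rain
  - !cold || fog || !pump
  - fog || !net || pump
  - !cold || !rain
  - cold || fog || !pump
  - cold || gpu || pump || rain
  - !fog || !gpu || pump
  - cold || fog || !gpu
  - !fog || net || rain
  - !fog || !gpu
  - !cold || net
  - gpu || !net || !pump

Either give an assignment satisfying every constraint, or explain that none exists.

Unit clause (rain) forces rain = True.
In (!cold || !rain) only !cold is left, so cold = False.
Set pump = False.
Set net = True.
  then (fog || !net || pump) forces fog = True.
  then (!fog || !gpu || pump) forces gpu = False.
All clauses satisfied.

pump=F, net=T, cold=F, rain=T, fog=T, gpu=F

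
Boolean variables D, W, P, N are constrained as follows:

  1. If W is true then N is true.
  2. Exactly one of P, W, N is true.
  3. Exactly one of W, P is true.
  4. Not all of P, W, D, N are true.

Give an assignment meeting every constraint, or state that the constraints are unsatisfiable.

D = False; W = False; P = True; N = False

  (1) W=F ⇒ N: vacuous ✓
  (2) {P, W, N}: 1 true — exactly one ✓
  (3) {W, P}: 1 true — exactly one ✓
  (4) {P, W, D, N}: 1/4 true — not all ✓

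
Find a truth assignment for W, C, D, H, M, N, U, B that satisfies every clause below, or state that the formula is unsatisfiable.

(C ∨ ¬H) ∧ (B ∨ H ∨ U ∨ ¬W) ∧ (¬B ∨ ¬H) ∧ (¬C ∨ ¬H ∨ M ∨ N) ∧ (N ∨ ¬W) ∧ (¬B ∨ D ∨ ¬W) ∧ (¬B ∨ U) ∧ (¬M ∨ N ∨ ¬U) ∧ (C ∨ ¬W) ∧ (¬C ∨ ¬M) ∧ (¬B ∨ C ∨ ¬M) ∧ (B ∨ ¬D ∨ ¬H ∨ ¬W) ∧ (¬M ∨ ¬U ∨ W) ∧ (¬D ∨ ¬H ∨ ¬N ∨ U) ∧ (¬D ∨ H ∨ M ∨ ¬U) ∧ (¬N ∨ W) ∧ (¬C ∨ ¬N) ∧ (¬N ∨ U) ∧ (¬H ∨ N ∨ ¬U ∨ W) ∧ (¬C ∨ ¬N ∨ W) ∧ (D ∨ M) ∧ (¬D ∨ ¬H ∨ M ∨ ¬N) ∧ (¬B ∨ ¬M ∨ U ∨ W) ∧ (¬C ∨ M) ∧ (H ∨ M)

W = False, C = False, D = True, H = False, M = True, N = False, U = False, B = False

Try W = True:
  (N ∨ ¬W) forces N = True.
  (C ∨ ¬W) forces C = True.
  clause (¬C ∨ ¬N) is falsified — backtrack.
So W = False.
  then (¬N ∨ W) forces N = False.
Set C = False.
  then (C ∨ ¬H) forces H = False.
  then (H ∨ M) forces M = True.
  then (¬M ∨ N ∨ ¬U) forces U = False.
  then (¬B ∨ C ∨ ¬M) forces B = False.
Set D = True.
All clauses satisfied.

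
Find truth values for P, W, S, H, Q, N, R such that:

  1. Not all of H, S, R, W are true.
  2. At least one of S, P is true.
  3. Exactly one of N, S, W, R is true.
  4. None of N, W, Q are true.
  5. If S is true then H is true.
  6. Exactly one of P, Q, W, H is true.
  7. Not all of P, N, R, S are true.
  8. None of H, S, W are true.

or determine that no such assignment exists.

P=T, W=F, S=F, H=F, Q=F, N=F, R=T

  (1) {H, S, R, W}: 1/4 true — not all ✓
  (2) {S, P}: 1 true — at least one ✓
  (3) {N, S, W, R}: 1 true — exactly one ✓
  (4) {N, W, Q}: 0 true — none ✓
  (5) S=F ⇒ H: vacuous ✓
  (6) {P, Q, W, H}: 1 true — exactly one ✓
  (7) {P, N, R, S}: 2/4 true — not all ✓
  (8) {H, S, W}: 0 true — none ✓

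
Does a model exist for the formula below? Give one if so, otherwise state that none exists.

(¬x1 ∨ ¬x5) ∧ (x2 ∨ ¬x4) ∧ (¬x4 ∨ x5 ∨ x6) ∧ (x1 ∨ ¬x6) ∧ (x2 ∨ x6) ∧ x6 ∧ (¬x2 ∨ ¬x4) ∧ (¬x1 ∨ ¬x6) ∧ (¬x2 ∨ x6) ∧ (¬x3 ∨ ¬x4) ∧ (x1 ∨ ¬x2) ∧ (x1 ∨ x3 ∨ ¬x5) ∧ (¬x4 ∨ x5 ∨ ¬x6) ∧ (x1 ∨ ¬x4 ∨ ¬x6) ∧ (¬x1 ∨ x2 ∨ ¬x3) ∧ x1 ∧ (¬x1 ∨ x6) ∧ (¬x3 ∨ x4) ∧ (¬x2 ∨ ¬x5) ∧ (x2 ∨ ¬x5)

Case x6 = True:
  (x1 ∨ ¬x6) forces x1 = True.
  Clause (¬x1 ∨ ¬x6) is falsified — contradiction.
Case x6 = False:
  Clause (x6) is falsified — contradiction.
Both cases fail, so the formula is unsatisfiable.

UNSATISFIABLE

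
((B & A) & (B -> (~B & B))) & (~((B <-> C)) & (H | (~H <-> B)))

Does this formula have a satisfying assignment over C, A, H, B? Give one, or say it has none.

Case B = True: the conjunct B -> (~B & B) becomes True -> (False & True) = False.
Case B = False: the conjunct B is False.
Both cases fail — unsatisfiable.

UNSATISFIABLE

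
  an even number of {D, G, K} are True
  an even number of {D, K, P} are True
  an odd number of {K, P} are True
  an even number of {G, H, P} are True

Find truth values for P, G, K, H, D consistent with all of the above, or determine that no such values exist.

P = True; G = True; K = False; H = False; D = True

{D, G, K}: 2 true → even ✓
{D, K, P}: 2 true → even ✓
{K, P}: 1 true → odd ✓
{G, H, P}: 2 true → even ✓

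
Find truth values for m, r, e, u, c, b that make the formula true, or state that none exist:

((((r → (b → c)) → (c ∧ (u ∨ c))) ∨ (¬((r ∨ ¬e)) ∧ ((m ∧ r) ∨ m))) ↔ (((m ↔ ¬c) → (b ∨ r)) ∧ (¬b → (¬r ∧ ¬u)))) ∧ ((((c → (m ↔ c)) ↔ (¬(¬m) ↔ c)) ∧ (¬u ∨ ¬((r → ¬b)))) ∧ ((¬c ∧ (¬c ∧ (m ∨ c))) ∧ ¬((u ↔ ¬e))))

UNSATISFIABLE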